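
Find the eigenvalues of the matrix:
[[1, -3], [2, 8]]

Characteristic equation: det(A - λI) = 0
λ² - (trace)λ + (det) = 0
trace = 1 + 8 = 9, det = (1)(8) - (-3)(2) = 14
λ² - (9)λ + (14) = 0
λ = (9 ± √((9)² - 4·(14))) / 2 = (9 ± √25) / 2
Solving: λ = 2, 7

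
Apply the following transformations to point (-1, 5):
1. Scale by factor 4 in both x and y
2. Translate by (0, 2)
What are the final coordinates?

Step 1: Scale (-1, 5) by 4 → (-4, 20)
Step 2: Translate by (0, 2) → (-4, 22)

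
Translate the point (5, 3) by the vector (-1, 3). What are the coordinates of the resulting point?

Translation by (-1, 3) (homogeneous matrix [[1, 0, -1], [0, 1, 3], [0, 0, 1]]):
x' = 5 + -1 = 4
y' = 3 + 3 = 6
Result: (4, 6)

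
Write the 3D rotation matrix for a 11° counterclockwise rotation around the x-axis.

Rotation matrix for counterclockwise 11° around x-axis:
cos(11°) = 0.9816, sin(11°) = 0.1908
Result: [[1, 0, 0], [0, 0.9816, -0.1908], [0, 0.1908, 0.9816]]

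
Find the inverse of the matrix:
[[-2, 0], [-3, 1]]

For [[a,b],[c,d]], inverse = (1/det)·[[d,-b],[-c,a]]
det = (-2)(1) - (0)(-3) = -2 - 0 = -2
Inverse = (1/-2)·[[1, 0], [3, -2]]
= [[-1/2, 0], [-3/2, 1]]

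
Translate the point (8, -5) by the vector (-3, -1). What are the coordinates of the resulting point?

Translation by (-3, -1) (homogeneous matrix [[1, 0, -3], [0, 1, -1], [0, 0, 1]]):
x' = 8 + -3 = 5
y' = -5 + -1 = -6
Result: (5, -6)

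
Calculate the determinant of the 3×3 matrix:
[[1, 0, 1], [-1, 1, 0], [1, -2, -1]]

Expansion along first row:
det = 1·det([[1,0],[-2,-1]]) - 0·det([[-1,0],[1,-1]]) + 1·det([[-1,1],[1,-2]])
    = 1·(1·-1 - 0·-2) - 0·(-1·-1 - 0·1) + 1·(-1·-2 - 1·1)
    = 1·-1 - 0·1 + 1·1
    = -1 + 0 + 1 = 0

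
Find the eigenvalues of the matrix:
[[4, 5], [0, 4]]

Characteristic equation: det(A - λI) = 0
λ² - (trace)λ + (det) = 0
trace = 4 + 4 = 8, det = (4)(4) - (5)(0) = 16
λ² - (8)λ + (16) = 0
λ = (8 ± √((8)² - 4·(16))) / 2 = (8 ± √0) / 2
Solving: λ = 4, 4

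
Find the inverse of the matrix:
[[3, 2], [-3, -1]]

For [[a,b],[c,d]], inverse = (1/det)·[[d,-b],[-c,a]]
det = (3)(-1) - (2)(-3) = -3 - -6 = 3
Inverse = (1/3)·[[-1, -2], [3, 3]]
= [[-1/3, -2/3], [1, 1]]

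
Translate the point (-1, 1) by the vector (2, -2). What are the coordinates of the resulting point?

Translation by (2, -2) (homogeneous matrix [[1, 0, 2], [0, 1, -2], [0, 0, 1]]):
x' = -1 + 2 = 1
y' = 1 + -2 = -1
Result: (1, -1)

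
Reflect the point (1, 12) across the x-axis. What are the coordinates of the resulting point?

Reflection across x-axis: (1, 12) → (1, -12)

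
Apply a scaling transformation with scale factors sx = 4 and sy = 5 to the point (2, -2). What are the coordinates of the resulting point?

Scaling matrix:
[[4, 0], [0, 5]]
Result: (2 × 4, -2 × 5) = (8, -10)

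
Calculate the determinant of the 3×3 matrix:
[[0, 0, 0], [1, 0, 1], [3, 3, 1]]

Expansion along first row:
det = 0·det([[0,1],[3,1]]) - 0·det([[1,1],[3,1]]) + 0·det([[1,0],[3,3]])
    = 0·(0·1 - 1·3) - 0·(1·1 - 1·3) + 0·(1·3 - 0·3)
    = 0·-3 - 0·-2 + 0·3
    = 0 + 0 + 0 = 0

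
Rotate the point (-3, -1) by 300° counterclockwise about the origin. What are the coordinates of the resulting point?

Rotation matrix for 300°: [[cos 300°, -sin 300°], [sin 300°, cos 300°]] ≈ [[0.500000, 0.866025], [-0.866025, 0.500000]]
[[0.500000, 0.866025], [-0.866025, 0.500000]] × [-3, -1]ᵀ ≈ [-2.3660, 2.0981]ᵀ
Result: (-2.3660, 2.0981)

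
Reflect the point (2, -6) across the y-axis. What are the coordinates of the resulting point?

Reflection across y-axis: (2, -6) → (-2, -6)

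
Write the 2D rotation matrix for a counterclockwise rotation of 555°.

Rotation matrix formula: [[cos θ, -sin θ], [sin θ, cos θ]]
For θ = 555°:
cos(555°) = -0.9659
sin(555°) = -0.2588
Result: [[-0.9659, 0.2588], [-0.2588, -0.9659]]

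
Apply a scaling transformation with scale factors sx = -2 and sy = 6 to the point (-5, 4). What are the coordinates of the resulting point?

Scaling matrix:
[[-2, 0], [0, 6]]
Result: (-5 × -2, 4 × 6) = (10, 24)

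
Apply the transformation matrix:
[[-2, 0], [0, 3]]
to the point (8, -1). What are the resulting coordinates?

Matrix multiplication:
[[-2, 0], [0, 3]] × [8, -1]ᵀ
= [(-2)(8) + (0)(-1), (0)(8) + (3)(-1)]ᵀ
= [-16, -3]ᵀ
Result: (-16, -3)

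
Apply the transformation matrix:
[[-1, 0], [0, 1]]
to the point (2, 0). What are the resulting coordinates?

Matrix multiplication:
[[-1, 0], [0, 1]] × [2, 0]ᵀ
= [(-1)(2) + (0)(0), (0)(2) + (1)(0)]ᵀ
= [-2, 0]ᵀ
Result: (-2, 0)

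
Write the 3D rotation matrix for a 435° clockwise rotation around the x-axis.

Rotation matrix for clockwise 435° around x-axis:
A clockwise rotation by 435° is a counterclockwise rotation by -435°.
cos(-435°) = 0.2588, sin(-435°) = -0.9659
Result: [[1, 0, 0], [0, 0.2588, 0.9659], [0, -0.9659, 0.2588]]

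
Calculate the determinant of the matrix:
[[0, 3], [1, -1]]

For a 2×2 matrix [[a, b], [c, d]], det = ad - bc
det = (0)(-1) - (3)(1) = 0 - 3 = -3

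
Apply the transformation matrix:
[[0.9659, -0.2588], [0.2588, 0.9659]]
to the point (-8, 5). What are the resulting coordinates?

Matrix multiplication:
[[0.9659, -0.2588], [0.2588, 0.9659]] × [-8, 5]ᵀ
= [(0.9659)(-8) + (-0.2588)(5), (0.2588)(-8) + (0.9659)(5)]ᵀ
= [-9.0212, 2.7591]ᵀ
Result: (-9.0212, 2.7591)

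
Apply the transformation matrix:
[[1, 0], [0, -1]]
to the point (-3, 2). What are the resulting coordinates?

Matrix multiplication:
[[1, 0], [0, -1]] × [-3, 2]ᵀ
= [(1)(-3) + (0)(2), (0)(-3) + (-1)(2)]ᵀ
= [-3, -2]ᵀ
Result: (-3, -2)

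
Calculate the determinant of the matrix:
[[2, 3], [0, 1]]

For a 2×2 matrix [[a, b], [c, d]], det = ad - bc
det = (2)(1) - (3)(0) = 2 - 0 = 2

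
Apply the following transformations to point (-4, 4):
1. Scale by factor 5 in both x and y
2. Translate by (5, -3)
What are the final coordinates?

Step 1: Scale (-4, 4) by 5 → (-20, 20)
Step 2: Translate by (5, -3) → (-15, 17)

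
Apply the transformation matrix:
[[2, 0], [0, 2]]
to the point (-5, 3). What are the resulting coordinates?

Matrix multiplication:
[[2, 0], [0, 2]] × [-5, 3]ᵀ
= [(2)(-5) + (0)(3), (0)(-5) + (2)(3)]ᵀ
= [-10, 6]ᵀ
Result: (-10, 6)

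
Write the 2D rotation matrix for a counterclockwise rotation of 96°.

Rotation matrix formula: [[cos θ, -sin θ], [sin θ, cos θ]]
For θ = 96°:
cos(96°) = -0.1045
sin(96°) = 0.9945
Result: [[-0.1045, -0.9945], [0.9945, -0.1045]]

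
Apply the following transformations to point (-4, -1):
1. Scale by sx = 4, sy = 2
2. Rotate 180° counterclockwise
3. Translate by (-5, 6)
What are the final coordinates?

Step 1: Scale → (-16, -2)
Step 2: Rotate 180° → (16, 2)
Step 3: Translate → (11, 8)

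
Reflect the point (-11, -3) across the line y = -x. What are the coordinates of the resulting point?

Reflection across line y = -x: (-11, -3) → (3, 11)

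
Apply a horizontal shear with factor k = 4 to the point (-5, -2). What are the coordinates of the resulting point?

Shear matrix for horizontal shear with factor k = 4:
[[1, 4], [0, 1]]
Result: (-5, -2) → (-13, -2)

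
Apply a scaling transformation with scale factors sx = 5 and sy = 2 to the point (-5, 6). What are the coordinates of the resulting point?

Scaling matrix:
[[5, 0], [0, 2]]
Result: (-5 × 5, 6 × 2) = (-25, 12)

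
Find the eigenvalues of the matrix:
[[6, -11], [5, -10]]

Characteristic equation: det(A - λI) = 0
λ² - (trace)λ + (det) = 0
trace = 6 + -10 = -4, det = (6)(-10) - (-11)(5) = -5
λ² - (-4)λ + (-5) = 0
λ = (-4 ± √((-4)² - 4·(-5))) / 2 = (-4 ± √36) / 2
Solving: λ = -5, 1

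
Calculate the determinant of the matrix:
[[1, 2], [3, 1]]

For a 2×2 matrix [[a, b], [c, d]], det = ad - bc
det = (1)(1) - (2)(3) = 1 - 6 = -5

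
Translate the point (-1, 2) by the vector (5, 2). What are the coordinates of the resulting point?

Translation by (5, 2) (homogeneous matrix [[1, 0, 5], [0, 1, 2], [0, 0, 1]]):
x' = -1 + 5 = 4
y' = 2 + 2 = 4
Result: (4, 4)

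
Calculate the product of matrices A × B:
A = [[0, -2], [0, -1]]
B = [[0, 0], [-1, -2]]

Matrix multiplication:
C[0][0] = 0×0 + -2×-1 = 2
C[0][1] = 0×0 + -2×-2 = 4
C[1][0] = 0×0 + -1×-1 = 1
C[1][1] = 0×0 + -1×-2 = 2
Result: [[2, 4], [1, 2]]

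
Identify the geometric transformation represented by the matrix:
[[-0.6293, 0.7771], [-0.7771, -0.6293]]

This matrix represents: rotation by 231° counterclockwise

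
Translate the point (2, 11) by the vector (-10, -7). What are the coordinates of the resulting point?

Translation by (-10, -7) (homogeneous matrix [[1, 0, -10], [0, 1, -7], [0, 0, 1]]):
x' = 2 + -10 = -8
y' = 11 + -7 = 4
Result: (-8, 4)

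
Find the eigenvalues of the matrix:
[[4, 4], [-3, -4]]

Characteristic equation: det(A - λI) = 0
λ² - (trace)λ + (det) = 0
trace = 4 + -4 = 0, det = (4)(-4) - (4)(-3) = -4
λ² - (0)λ + (-4) = 0
λ = (0 ± √((0)² - 4·(-4))) / 2 = (0 ± √16) / 2
Solving: λ = -2, 2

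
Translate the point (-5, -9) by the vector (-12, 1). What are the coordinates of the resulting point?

Translation by (-12, 1) (homogeneous matrix [[1, 0, -12], [0, 1, 1], [0, 0, 1]]):
x' = -5 + -12 = -17
y' = -9 + 1 = -8
Result: (-17, -8)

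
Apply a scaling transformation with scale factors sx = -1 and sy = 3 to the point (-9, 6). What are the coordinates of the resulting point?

Scaling matrix:
[[-1, 0], [0, 3]]
Result: (-9 × -1, 6 × 3) = (9, 18)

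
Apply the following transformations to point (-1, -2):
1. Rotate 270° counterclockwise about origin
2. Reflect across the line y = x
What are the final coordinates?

Step 1: Rotate 270° → (-2, 1)
Step 2: Reflect across line y = x → (1, -2)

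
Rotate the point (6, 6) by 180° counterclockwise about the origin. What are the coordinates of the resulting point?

Rotation matrix for 180°: [[cos 180°, -sin 180°], [sin 180°, cos 180°]] = [[-1, 0], [0, -1]]
[[-1, 0], [0, -1]] × [6, 6]ᵀ = [-6, -6]ᵀ
Result: (-6, -6)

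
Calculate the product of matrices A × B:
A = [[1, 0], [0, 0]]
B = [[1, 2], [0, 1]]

Matrix multiplication:
C[0][0] = 1×1 + 0×0 = 1
C[0][1] = 1×2 + 0×1 = 2
C[1][0] = 0×1 + 0×0 = 0
C[1][1] = 0×2 + 0×1 = 0
Result: [[1, 2], [0, 0]]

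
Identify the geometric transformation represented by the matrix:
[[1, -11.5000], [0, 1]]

This matrix represents: horizontal shear with factor -11.5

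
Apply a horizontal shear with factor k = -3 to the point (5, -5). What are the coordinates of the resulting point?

Shear matrix for horizontal shear with factor k = -3:
[[1, -3], [0, 1]]
Result: (5, -5) → (20, -5)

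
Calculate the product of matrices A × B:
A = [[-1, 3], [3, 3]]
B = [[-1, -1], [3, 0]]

Matrix multiplication:
C[0][0] = -1×-1 + 3×3 = 10
C[0][1] = -1×-1 + 3×0 = 1
C[1][0] = 3×-1 + 3×3 = 6
C[1][1] = 3×-1 + 3×0 = -3
Result: [[10, 1], [6, -3]]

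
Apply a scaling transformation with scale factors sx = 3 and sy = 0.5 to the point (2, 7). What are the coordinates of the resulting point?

Scaling matrix:
[[3, 0], [0, 0.50]]
Result: (2 × 3, 7 × 0.5) = (6, 3.5)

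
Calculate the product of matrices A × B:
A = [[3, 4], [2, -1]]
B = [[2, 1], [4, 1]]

Matrix multiplication:
C[0][0] = 3×2 + 4×4 = 22
C[0][1] = 3×1 + 4×1 = 7
C[1][0] = 2×2 + -1×4 = 0
C[1][1] = 2×1 + -1×1 = 1
Result: [[22, 7], [0, 1]]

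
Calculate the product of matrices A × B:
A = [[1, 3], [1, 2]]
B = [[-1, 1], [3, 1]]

Matrix multiplication:
C[0][0] = 1×-1 + 3×3 = 8
C[0][1] = 1×1 + 3×1 = 4
C[1][0] = 1×-1 + 2×3 = 5
C[1][1] = 1×1 + 2×1 = 3
Result: [[8, 4], [5, 3]]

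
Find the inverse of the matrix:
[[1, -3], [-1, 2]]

For [[a,b],[c,d]], inverse = (1/det)·[[d,-b],[-c,a]]
det = (1)(2) - (-3)(-1) = 2 - 3 = -1
Inverse = (1/-1)·[[2, 3], [1, 1]]
= [[-2, -3], [-1, -1]]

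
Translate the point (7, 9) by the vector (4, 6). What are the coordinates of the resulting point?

Translation by (4, 6) (homogeneous matrix [[1, 0, 4], [0, 1, 6], [0, 0, 1]]):
x' = 7 + 4 = 11
y' = 9 + 6 = 15
Result: (11, 15)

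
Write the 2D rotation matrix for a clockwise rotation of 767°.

Rotation matrix formula: [[cos θ, -sin θ], [sin θ, cos θ]]
A clockwise rotation by 767° is equivalent to a counterclockwise rotation by -767°.
For θ = -767°:
cos(-767°) = 0.6820
sin(-767°) = -0.7314
Result: [[0.6820, 0.7314], [-0.7314, 0.6820]]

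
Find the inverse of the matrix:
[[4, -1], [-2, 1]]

For [[a,b],[c,d]], inverse = (1/det)·[[d,-b],[-c,a]]
det = (4)(1) - (-1)(-2) = 4 - 2 = 2
Inverse = (1/2)·[[1, 1], [2, 4]]
= [[1/2, 1/2], [1, 2]]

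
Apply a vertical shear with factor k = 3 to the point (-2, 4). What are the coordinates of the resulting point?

Shear matrix for vertical shear with factor k = 3:
[[1, 0], [3, 1]]
Result: (-2, 4) → (-2, -2)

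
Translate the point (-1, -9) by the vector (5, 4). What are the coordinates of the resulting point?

Translation by (5, 4) (homogeneous matrix [[1, 0, 5], [0, 1, 4], [0, 0, 1]]):
x' = -1 + 5 = 4
y' = -9 + 4 = -5
Result: (4, -5)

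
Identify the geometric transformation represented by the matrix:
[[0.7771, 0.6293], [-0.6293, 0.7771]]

This matrix represents: rotation by 321° counterclockwise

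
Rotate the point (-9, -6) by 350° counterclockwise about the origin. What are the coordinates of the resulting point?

Rotation matrix for 350°: [[cos 350°, -sin 350°], [sin 350°, cos 350°]] ≈ [[0.984808, 0.173648], [-0.173648, 0.984808]]
[[0.984808, 0.173648], [-0.173648, 0.984808]] × [-9, -6]ᵀ ≈ [-9.9052, -4.3460]ᵀ
Result: (-9.9052, -4.3460)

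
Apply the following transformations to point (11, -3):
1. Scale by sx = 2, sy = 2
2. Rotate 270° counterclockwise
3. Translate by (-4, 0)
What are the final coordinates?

Step 1: Scale → (22, -6)
Step 2: Rotate 270° → (-6, -22)
Step 3: Translate → (-10, -22)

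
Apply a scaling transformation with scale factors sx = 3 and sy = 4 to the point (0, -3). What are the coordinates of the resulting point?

Scaling matrix:
[[3, 0], [0, 4]]
Result: (0 × 3, -3 × 4) = (0, -12)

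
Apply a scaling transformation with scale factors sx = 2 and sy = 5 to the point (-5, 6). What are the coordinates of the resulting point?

Scaling matrix:
[[2, 0], [0, 5]]
Result: (-5 × 2, 6 × 5) = (-10, 30)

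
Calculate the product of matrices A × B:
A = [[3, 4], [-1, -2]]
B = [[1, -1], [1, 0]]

Matrix multiplication:
C[0][0] = 3×1 + 4×1 = 7
C[0][1] = 3×-1 + 4×0 = -3
C[1][0] = -1×1 + -2×1 = -3
C[1][1] = -1×-1 + -2×0 = 1
Result: [[7, -3], [-3, 1]]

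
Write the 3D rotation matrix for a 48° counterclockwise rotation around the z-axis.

Rotation matrix for counterclockwise 48° around z-axis:
cos(48°) = 0.6691, sin(48°) = 0.7431
Result: [[0.6691, -0.7431, 0], [0.7431, 0.6691, 0], [0, 0, 1]]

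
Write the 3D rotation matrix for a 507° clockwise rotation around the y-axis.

Rotation matrix for clockwise 507° around y-axis:
A clockwise rotation by 507° is a counterclockwise rotation by -507°.
cos(-507°) = -0.8387, sin(-507°) = -0.5446
Result: [[-0.8387, 0, -0.5446], [0, 1, 0], [0.5446, 0, -0.8387]]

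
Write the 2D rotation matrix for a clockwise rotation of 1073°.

Rotation matrix formula: [[cos θ, -sin θ], [sin θ, cos θ]]
A clockwise rotation by 1073° is equivalent to a counterclockwise rotation by -1073°.
For θ = -1073°:
cos(-1073°) = 0.9925
sin(-1073°) = 0.1219
Result: [[0.9925, -0.1219], [0.1219, 0.9925]]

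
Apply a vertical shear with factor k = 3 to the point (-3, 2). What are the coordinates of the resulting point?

Shear matrix for vertical shear with factor k = 3:
[[1, 0], [3, 1]]
Result: (-3, 2) → (-3, -7)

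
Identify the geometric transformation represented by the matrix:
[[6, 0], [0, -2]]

This matrix represents: non-uniform scaling by sx = 6, sy = -2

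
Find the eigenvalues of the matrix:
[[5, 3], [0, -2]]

Characteristic equation: det(A - λI) = 0
λ² - (trace)λ + (det) = 0
trace = 5 + -2 = 3, det = (5)(-2) - (3)(0) = -10
λ² - (3)λ + (-10) = 0
λ = (3 ± √((3)² - 4·(-10))) / 2 = (3 ± √49) / 2
Solving: λ = -2, 5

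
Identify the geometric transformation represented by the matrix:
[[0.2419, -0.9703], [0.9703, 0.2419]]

This matrix represents: rotation by 76° counterclockwise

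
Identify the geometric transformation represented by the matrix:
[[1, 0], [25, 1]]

This matrix represents: vertical shear with factor 25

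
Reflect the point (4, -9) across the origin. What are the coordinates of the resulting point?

Reflection across origin: (4, -9) → (-4, 9)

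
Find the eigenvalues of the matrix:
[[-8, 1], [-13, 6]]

Characteristic equation: det(A - λI) = 0
λ² - (trace)λ + (det) = 0
trace = -8 + 6 = -2, det = (-8)(6) - (1)(-13) = -35
λ² - (-2)λ + (-35) = 0
λ = (-2 ± √((-2)² - 4·(-35))) / 2 = (-2 ± √144) / 2
Solving: λ = -7, 5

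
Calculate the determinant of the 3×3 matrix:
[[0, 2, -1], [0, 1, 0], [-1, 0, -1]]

Expansion along first row:
det = 0·det([[1,0],[0,-1]]) - 2·det([[0,0],[-1,-1]]) + -1·det([[0,1],[-1,0]])
    = 0·(1·-1 - 0·0) - 2·(0·-1 - 0·-1) + -1·(0·0 - 1·-1)
    = 0·-1 - 2·0 + -1·1
    = 0 + 0 + -1 = -1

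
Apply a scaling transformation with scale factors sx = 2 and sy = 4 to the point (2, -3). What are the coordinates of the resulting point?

Scaling matrix:
[[2, 0], [0, 4]]
Result: (2 × 2, -3 × 4) = (4, -12)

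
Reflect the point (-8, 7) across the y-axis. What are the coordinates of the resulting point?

Reflection across y-axis: (-8, 7) → (8, 7)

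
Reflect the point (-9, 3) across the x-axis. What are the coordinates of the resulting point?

Reflection across x-axis: (-9, 3) → (-9, -3)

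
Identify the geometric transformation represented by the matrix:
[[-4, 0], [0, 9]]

This matrix represents: non-uniform scaling by sx = -4, sy = 9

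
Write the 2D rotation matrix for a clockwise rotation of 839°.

Rotation matrix formula: [[cos θ, -sin θ], [sin θ, cos θ]]
A clockwise rotation by 839° is equivalent to a counterclockwise rotation by -839°.
For θ = -839°:
cos(-839°) = -0.4848
sin(-839°) = -0.8746
Result: [[-0.4848, 0.8746], [-0.8746, -0.4848]]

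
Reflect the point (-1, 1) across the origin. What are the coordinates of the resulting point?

Reflection across origin: (-1, 1) → (1, -1)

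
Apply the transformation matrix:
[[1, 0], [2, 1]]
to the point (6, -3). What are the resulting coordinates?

Matrix multiplication:
[[1, 0], [2, 1]] × [6, -3]ᵀ
= [(1)(6) + (0)(-3), (2)(6) + (1)(-3)]ᵀ
= [6, 9]ᵀ
Result: (6, 9)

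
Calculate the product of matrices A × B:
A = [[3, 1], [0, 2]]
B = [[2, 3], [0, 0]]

Matrix multiplication:
C[0][0] = 3×2 + 1×0 = 6
C[0][1] = 3×3 + 1×0 = 9
C[1][0] = 0×2 + 2×0 = 0
C[1][1] = 0×3 + 2×0 = 0
Result: [[6, 9], [0, 0]]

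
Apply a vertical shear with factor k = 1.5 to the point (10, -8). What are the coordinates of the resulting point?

Shear matrix for vertical shear with factor k = 1.5:
[[1, 0], [1.50, 1]]
Result: (10, -8) → (10, 7)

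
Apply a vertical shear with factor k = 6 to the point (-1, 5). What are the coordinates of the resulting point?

Shear matrix for vertical shear with factor k = 6:
[[1, 0], [6, 1]]
Result: (-1, 5) → (-1, -1)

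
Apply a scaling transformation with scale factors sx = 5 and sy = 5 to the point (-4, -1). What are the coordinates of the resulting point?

Scaling matrix:
[[5, 0], [0, 5]]
Result: (-4 × 5, -1 × 5) = (-20, -5)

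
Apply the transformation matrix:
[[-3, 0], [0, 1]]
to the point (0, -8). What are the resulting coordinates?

Matrix multiplication:
[[-3, 0], [0, 1]] × [0, -8]ᵀ
= [(-3)(0) + (0)(-8), (0)(0) + (1)(-8)]ᵀ
= [0, -8]ᵀ
Result: (0, -8)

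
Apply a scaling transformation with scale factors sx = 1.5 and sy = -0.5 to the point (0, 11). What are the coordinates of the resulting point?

Scaling matrix:
[[1.50, 0], [0, -0.50]]
Result: (0 × 1.5, 11 × -0.5) = (0, -5.5)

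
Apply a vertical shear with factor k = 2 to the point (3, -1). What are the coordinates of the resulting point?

Shear matrix for vertical shear with factor k = 2:
[[1, 0], [2, 1]]
Result: (3, -1) → (3, 5)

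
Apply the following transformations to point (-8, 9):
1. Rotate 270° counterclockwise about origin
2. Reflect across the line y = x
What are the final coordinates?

Step 1: Rotate 270° → (9, 8)
Step 2: Reflect across line y = x → (8, 9)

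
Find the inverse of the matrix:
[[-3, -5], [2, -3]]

For [[a,b],[c,d]], inverse = (1/det)·[[d,-b],[-c,a]]
det = (-3)(-3) - (-5)(2) = 9 - -10 = 19
Inverse = (1/19)·[[-3, 5], [-2, -3]]
= [[-3/19, 5/19], [-2/19, -3/19]]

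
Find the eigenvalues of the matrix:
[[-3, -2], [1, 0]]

Characteristic equation: det(A - λI) = 0
λ² - (trace)λ + (det) = 0
trace = -3 + 0 = -3, det = (-3)(0) - (-2)(1) = 2
λ² - (-3)λ + (2) = 0
λ = (-3 ± √((-3)² - 4·(2))) / 2 = (-3 ± √1) / 2
Solving: λ = -2, -1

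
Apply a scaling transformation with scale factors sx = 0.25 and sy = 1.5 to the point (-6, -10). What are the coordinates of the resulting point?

Scaling matrix:
[[0.25, 0], [0, 1.50]]
Result: (-6 × 0.25, -10 × 1.5) = (-1.5, -15)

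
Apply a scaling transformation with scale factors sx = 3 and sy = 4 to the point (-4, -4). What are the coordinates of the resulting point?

Scaling matrix:
[[3, 0], [0, 4]]
Result: (-4 × 3, -4 × 4) = (-12, -16)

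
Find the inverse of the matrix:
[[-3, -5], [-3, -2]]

For [[a,b],[c,d]], inverse = (1/det)·[[d,-b],[-c,a]]
det = (-3)(-2) - (-5)(-3) = 6 - 15 = -9
Inverse = (1/-9)·[[-2, 5], [3, -3]]
= [[2/9, -5/9], [-1/3, 1/3]]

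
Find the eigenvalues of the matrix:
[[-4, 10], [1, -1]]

Characteristic equation: det(A - λI) = 0
λ² - (trace)λ + (det) = 0
trace = -4 + -1 = -5, det = (-4)(-1) - (10)(1) = -6
λ² - (-5)λ + (-6) = 0
λ = (-5 ± √((-5)² - 4·(-6))) / 2 = (-5 ± √49) / 2
Solving: λ = -6, 1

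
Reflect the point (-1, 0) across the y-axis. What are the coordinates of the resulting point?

Reflection across y-axis: (-1, 0) → (1, 0)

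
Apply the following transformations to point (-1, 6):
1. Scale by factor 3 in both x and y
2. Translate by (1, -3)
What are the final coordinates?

Step 1: Scale (-1, 6) by 3 → (-3, 18)
Step 2: Translate by (1, -3) → (-2, 15)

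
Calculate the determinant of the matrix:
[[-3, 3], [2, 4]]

For a 2×2 matrix [[a, b], [c, d]], det = ad - bc
det = (-3)(4) - (3)(2) = -12 - 6 = -18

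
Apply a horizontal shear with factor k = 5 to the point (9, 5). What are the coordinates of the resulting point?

Shear matrix for horizontal shear with factor k = 5:
[[1, 5], [0, 1]]
Result: (9, 5) → (34, 5)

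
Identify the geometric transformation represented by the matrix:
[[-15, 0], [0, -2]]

This matrix represents: non-uniform scaling by sx = -15, sy = -2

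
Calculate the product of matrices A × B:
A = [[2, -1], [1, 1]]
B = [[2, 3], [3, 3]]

Matrix multiplication:
C[0][0] = 2×2 + -1×3 = 1
C[0][1] = 2×3 + -1×3 = 3
C[1][0] = 1×2 + 1×3 = 5
C[1][1] = 1×3 + 1×3 = 6
Result: [[1, 3], [5, 6]]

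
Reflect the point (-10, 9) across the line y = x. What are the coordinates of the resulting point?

Reflection across line y = x: (-10, 9) → (9, -10)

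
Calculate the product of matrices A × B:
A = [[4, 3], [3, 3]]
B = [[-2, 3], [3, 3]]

Matrix multiplication:
C[0][0] = 4×-2 + 3×3 = 1
C[0][1] = 4×3 + 3×3 = 21
C[1][0] = 3×-2 + 3×3 = 3
C[1][1] = 3×3 + 3×3 = 18
Result: [[1, 21], [3, 18]]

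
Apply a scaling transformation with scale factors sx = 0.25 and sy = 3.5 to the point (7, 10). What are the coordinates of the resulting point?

Scaling matrix:
[[0.25, 0], [0, 3.50]]
Result: (7 × 0.25, 10 × 3.5) = (1.75, 35)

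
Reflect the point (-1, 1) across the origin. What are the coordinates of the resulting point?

Reflection across origin: (-1, 1) → (1, -1)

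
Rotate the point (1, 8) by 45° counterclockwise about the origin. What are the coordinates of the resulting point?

Rotation matrix for 45°: [[cos 45°, -sin 45°], [sin 45°, cos 45°]] ≈ [[0.707107, -0.707107], [0.707107, 0.707107]]
[[0.707107, -0.707107], [0.707107, 0.707107]] × [1, 8]ᵀ ≈ [-4.9497, 6.3640]ᵀ
Result: (-4.9497, 6.3640)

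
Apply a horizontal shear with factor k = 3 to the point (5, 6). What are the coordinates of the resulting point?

Shear matrix for horizontal shear with factor k = 3:
[[1, 3], [0, 1]]
Result: (5, 6) → (23, 6)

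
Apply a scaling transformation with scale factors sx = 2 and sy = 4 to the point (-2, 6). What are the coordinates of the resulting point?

Scaling matrix:
[[2, 0], [0, 4]]
Result: (-2 × 2, 6 × 4) = (-4, 24)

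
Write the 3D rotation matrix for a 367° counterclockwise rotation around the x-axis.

Rotation matrix for counterclockwise 367° around x-axis:
cos(367°) = 0.9925, sin(367°) = 0.1219
Result: [[1, 0, 0], [0, 0.9925, -0.1219], [0, 0.1219, 0.9925]]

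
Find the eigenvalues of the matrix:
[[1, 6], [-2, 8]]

Characteristic equation: det(A - λI) = 0
λ² - (trace)λ + (det) = 0
trace = 1 + 8 = 9, det = (1)(8) - (6)(-2) = 20
λ² - (9)λ + (20) = 0
λ = (9 ± √((9)² - 4·(20))) / 2 = (9 ± √1) / 2
Solving: λ = 4, 5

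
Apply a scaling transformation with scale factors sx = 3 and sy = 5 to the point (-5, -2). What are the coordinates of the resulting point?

Scaling matrix:
[[3, 0], [0, 5]]
Result: (-5 × 3, -2 × 5) = (-15, -10)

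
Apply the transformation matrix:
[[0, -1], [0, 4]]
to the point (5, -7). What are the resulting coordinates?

Matrix multiplication:
[[0, -1], [0, 4]] × [5, -7]ᵀ
= [(0)(5) + (-1)(-7), (0)(5) + (4)(-7)]ᵀ
= [7, -28]ᵀ
Result: (7, -28)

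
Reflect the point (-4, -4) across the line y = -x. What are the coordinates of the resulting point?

Reflection across line y = -x: (-4, -4) → (4, 4)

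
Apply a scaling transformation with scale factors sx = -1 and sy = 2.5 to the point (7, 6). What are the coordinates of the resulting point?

Scaling matrix:
[[-1, 0], [0, 2.50]]
Result: (7 × -1, 6 × 2.5) = (-7, 15)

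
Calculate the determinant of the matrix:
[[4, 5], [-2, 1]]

For a 2×2 matrix [[a, b], [c, d]], det = ad - bc
det = (4)(1) - (5)(-2) = 4 - -10 = 14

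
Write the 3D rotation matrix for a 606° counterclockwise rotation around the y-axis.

Rotation matrix for counterclockwise 606° around y-axis:
cos(606°) = -0.4067, sin(606°) = -0.9135
Result: [[-0.4067, 0, -0.9135], [0, 1, 0], [0.9135, 0, -0.4067]]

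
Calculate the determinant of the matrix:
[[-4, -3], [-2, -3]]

For a 2×2 matrix [[a, b], [c, d]], det = ad - bc
det = (-4)(-3) - (-3)(-2) = 12 - 6 = 6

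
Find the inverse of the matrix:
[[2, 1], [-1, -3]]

For [[a,b],[c,d]], inverse = (1/det)·[[d,-b],[-c,a]]
det = (2)(-3) - (1)(-1) = -6 - -1 = -5
Inverse = (1/-5)·[[-3, -1], [1, 2]]
= [[3/5, 1/5], [-1/5, -2/5]]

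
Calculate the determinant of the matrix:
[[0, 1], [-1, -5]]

For a 2×2 matrix [[a, b], [c, d]], det = ad - bc
det = (0)(-5) - (1)(-1) = 0 - -1 = 1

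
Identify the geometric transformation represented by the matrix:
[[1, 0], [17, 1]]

This matrix represents: vertical shear with factor 17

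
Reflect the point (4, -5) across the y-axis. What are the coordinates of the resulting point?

Reflection across y-axis: (4, -5) → (-4, -5)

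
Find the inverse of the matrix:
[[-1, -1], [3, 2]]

For [[a,b],[c,d]], inverse = (1/det)·[[d,-b],[-c,a]]
det = (-1)(2) - (-1)(3) = -2 - -3 = 1
Inverse = [[2, 1], [-3, -1]]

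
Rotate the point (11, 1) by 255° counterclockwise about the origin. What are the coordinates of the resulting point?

Rotation matrix for 255°: [[cos 255°, -sin 255°], [sin 255°, cos 255°]] ≈ [[-0.258819, 0.965926], [-0.965926, -0.258819]]
[[-0.258819, 0.965926], [-0.965926, -0.258819]] × [11, 1]ᵀ ≈ [-1.8811, -10.8840]ᵀ
Result: (-1.8811, -10.8840)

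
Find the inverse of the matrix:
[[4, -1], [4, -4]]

For [[a,b],[c,d]], inverse = (1/det)·[[d,-b],[-c,a]]
det = (4)(-4) - (-1)(4) = -16 - -4 = -12
Inverse = (1/-12)·[[-4, 1], [-4, 4]]
= [[1/3, -1/12], [1/3, -1/3]]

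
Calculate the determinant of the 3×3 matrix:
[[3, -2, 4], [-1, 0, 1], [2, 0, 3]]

Expansion along first row:
det = 3·det([[0,1],[0,3]]) - -2·det([[-1,1],[2,3]]) + 4·det([[-1,0],[2,0]])
    = 3·(0·3 - 1·0) - -2·(-1·3 - 1·2) + 4·(-1·0 - 0·2)
    = 3·0 - -2·-5 + 4·0
    = 0 + -10 + 0 = -10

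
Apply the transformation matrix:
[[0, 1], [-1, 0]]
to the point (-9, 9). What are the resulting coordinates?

Matrix multiplication:
[[0, 1], [-1, 0]] × [-9, 9]ᵀ
= [(0)(-9) + (1)(9), (-1)(-9) + (0)(9)]ᵀ
= [9, 9]ᵀ
Result: (9, 9)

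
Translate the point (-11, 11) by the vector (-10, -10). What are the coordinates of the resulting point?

Translation by (-10, -10) (homogeneous matrix [[1, 0, -10], [0, 1, -10], [0, 0, 1]]):
x' = -11 + -10 = -21
y' = 11 + -10 = 1
Result: (-21, 1)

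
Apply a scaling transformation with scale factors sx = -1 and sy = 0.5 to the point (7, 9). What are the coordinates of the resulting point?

Scaling matrix:
[[-1, 0], [0, 0.50]]
Result: (7 × -1, 9 × 0.5) = (-7, 4.5)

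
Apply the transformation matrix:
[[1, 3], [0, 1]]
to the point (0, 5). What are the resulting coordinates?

Matrix multiplication:
[[1, 3], [0, 1]] × [0, 5]ᵀ
= [(1)(0) + (3)(5), (0)(0) + (1)(5)]ᵀ
= [15, 5]ᵀ
Result: (15, 5)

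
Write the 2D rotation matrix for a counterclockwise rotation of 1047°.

Rotation matrix formula: [[cos θ, -sin θ], [sin θ, cos θ]]
For θ = 1047°:
cos(1047°) = 0.8387
sin(1047°) = -0.5446
Result: [[0.8387, 0.5446], [-0.5446, 0.8387]]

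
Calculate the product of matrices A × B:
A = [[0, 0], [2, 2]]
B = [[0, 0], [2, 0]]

Matrix multiplication:
C[0][0] = 0×0 + 0×2 = 0
C[0][1] = 0×0 + 0×0 = 0
C[1][0] = 2×0 + 2×2 = 4
C[1][1] = 2×0 + 2×0 = 0
Result: [[0, 0], [4, 0]]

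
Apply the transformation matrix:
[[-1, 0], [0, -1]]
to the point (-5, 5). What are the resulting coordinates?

Matrix multiplication:
[[-1, 0], [0, -1]] × [-5, 5]ᵀ
= [(-1)(-5) + (0)(5), (0)(-5) + (-1)(5)]ᵀ
= [5, -5]ᵀ
Result: (5, -5)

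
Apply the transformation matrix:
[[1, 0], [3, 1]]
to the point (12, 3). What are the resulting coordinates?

Matrix multiplication:
[[1, 0], [3, 1]] × [12, 3]ᵀ
= [(1)(12) + (0)(3), (3)(12) + (1)(3)]ᵀ
= [12, 39]ᵀ
Result: (12, 39)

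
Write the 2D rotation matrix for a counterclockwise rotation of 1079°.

Rotation matrix formula: [[cos θ, -sin θ], [sin θ, cos θ]]
For θ = 1079°:
cos(1079°) = 0.9998
sin(1079°) = -0.0175
Result: [[0.9998, 0.0175], [-0.0175, 0.9998]]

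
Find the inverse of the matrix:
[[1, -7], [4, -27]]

For [[a,b],[c,d]], inverse = (1/det)·[[d,-b],[-c,a]]
det = (1)(-27) - (-7)(4) = -27 - -28 = 1
Inverse = [[-27, 7], [-4, 1]]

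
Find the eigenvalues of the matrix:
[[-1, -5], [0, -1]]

Characteristic equation: det(A - λI) = 0
λ² - (trace)λ + (det) = 0
trace = -1 + -1 = -2, det = (-1)(-1) - (-5)(0) = 1
λ² - (-2)λ + (1) = 0
λ = (-2 ± √((-2)² - 4·(1))) / 2 = (-2 ± √0) / 2
Solving: λ = -1, -1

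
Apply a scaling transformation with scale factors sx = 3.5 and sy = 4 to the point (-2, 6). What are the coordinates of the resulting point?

Scaling matrix:
[[3.50, 0], [0, 4]]
Result: (-2 × 3.5, 6 × 4) = (-7, 24)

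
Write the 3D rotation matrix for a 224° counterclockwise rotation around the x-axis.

Rotation matrix for counterclockwise 224° around x-axis:
cos(224°) = -0.7193, sin(224°) = -0.6947
Result: [[1, 0, 0], [0, -0.7193, 0.6947], [0, -0.6947, -0.7193]]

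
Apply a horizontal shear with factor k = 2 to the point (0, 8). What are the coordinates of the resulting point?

Shear matrix for horizontal shear with factor k = 2:
[[1, 2], [0, 1]]
Result: (0, 8) → (16, 8)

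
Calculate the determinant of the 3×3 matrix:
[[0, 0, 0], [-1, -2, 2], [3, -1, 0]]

Expansion along first row:
det = 0·det([[-2,2],[-1,0]]) - 0·det([[-1,2],[3,0]]) + 0·det([[-1,-2],[3,-1]])
    = 0·(-2·0 - 2·-1) - 0·(-1·0 - 2·3) + 0·(-1·-1 - -2·3)
    = 0·2 - 0·-6 + 0·7
    = 0 + 0 + 0 = 0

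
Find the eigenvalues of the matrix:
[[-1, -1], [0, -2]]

Characteristic equation: det(A - λI) = 0
λ² - (trace)λ + (det) = 0
trace = -1 + -2 = -3, det = (-1)(-2) - (-1)(0) = 2
λ² - (-3)λ + (2) = 0
λ = (-3 ± √((-3)² - 4·(2))) / 2 = (-3 ± √1) / 2
Solving: λ = -2, -1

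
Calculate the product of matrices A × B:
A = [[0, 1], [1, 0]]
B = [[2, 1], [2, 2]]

Matrix multiplication:
C[0][0] = 0×2 + 1×2 = 2
C[0][1] = 0×1 + 1×2 = 2
C[1][0] = 1×2 + 0×2 = 2
C[1][1] = 1×1 + 0×2 = 1
Result: [[2, 2], [2, 1]]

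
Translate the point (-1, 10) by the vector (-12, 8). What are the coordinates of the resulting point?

Translation by (-12, 8) (homogeneous matrix [[1, 0, -12], [0, 1, 8], [0, 0, 1]]):
x' = -1 + -12 = -13
y' = 10 + 8 = 18
Result: (-13, 18)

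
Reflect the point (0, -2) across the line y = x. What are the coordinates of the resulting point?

Reflection across line y = x: (0, -2) → (-2, 0)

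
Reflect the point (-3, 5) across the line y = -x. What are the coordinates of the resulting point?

Reflection across line y = -x: (-3, 5) → (-5, 3)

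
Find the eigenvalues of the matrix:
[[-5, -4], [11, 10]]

Characteristic equation: det(A - λI) = 0
λ² - (trace)λ + (det) = 0
trace = -5 + 10 = 5, det = (-5)(10) - (-4)(11) = -6
λ² - (5)λ + (-6) = 0
λ = (5 ± √((5)² - 4·(-6))) / 2 = (5 ± √49) / 2
Solving: λ = -1, 6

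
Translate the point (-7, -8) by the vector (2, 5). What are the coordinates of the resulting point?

Translation by (2, 5) (homogeneous matrix [[1, 0, 2], [0, 1, 5], [0, 0, 1]]):
x' = -7 + 2 = -5
y' = -8 + 5 = -3
Result: (-5, -3)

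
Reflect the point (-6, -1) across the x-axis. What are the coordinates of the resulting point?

Reflection across x-axis: (-6, -1) → (-6, 1)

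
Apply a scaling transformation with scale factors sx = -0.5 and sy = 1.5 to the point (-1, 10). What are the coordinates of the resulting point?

Scaling matrix:
[[-0.50, 0], [0, 1.50]]
Result: (-1 × -0.5, 10 × 1.5) = (0.5, 15)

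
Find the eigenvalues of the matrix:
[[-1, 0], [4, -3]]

Characteristic equation: det(A - λI) = 0
λ² - (trace)λ + (det) = 0
trace = -1 + -3 = -4, det = (-1)(-3) - (0)(4) = 3
λ² - (-4)λ + (3) = 0
λ = (-4 ± √((-4)² - 4·(3))) / 2 = (-4 ± √4) / 2
Solving: λ = -3, -1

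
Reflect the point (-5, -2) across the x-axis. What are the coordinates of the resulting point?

Reflection across x-axis: (-5, -2) → (-5, 2)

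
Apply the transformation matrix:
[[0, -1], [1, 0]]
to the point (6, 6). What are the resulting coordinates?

Matrix multiplication:
[[0, -1], [1, 0]] × [6, 6]ᵀ
= [(0)(6) + (-1)(6), (1)(6) + (0)(6)]ᵀ
= [-6, 6]ᵀ
Result: (-6, 6)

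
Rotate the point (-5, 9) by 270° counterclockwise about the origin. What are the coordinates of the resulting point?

Rotation matrix for 270°: [[cos 270°, -sin 270°], [sin 270°, cos 270°]] = [[0, 1], [-1, 0]]
[[0, 1], [-1, 0]] × [-5, 9]ᵀ = [9, 5]ᵀ
Result: (9, 5)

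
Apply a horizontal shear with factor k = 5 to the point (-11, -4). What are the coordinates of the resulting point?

Shear matrix for horizontal shear with factor k = 5:
[[1, 5], [0, 1]]
Result: (-11, -4) → (-31, -4)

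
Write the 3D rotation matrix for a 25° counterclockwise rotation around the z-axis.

Rotation matrix for counterclockwise 25° around z-axis:
cos(25°) = 0.9063, sin(25°) = 0.4226
Result: [[0.9063, -0.4226, 0], [0.4226, 0.9063, 0], [0, 0, 1]]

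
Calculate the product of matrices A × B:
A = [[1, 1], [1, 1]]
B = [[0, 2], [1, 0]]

Matrix multiplication:
C[0][0] = 1×0 + 1×1 = 1
C[0][1] = 1×2 + 1×0 = 2
C[1][0] = 1×0 + 1×1 = 1
C[1][1] = 1×2 + 1×0 = 2
Result: [[1, 2], [1, 2]]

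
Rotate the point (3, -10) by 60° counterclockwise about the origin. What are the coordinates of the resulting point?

Rotation matrix for 60°: [[cos 60°, -sin 60°], [sin 60°, cos 60°]] ≈ [[0.500000, -0.866025], [0.866025, 0.500000]]
[[0.500000, -0.866025], [0.866025, 0.500000]] × [3, -10]ᵀ ≈ [10.1603, -2.4019]ᵀ
Result: (10.1603, -2.4019)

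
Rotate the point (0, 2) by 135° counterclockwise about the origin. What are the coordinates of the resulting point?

Rotation matrix for 135°: [[cos 135°, -sin 135°], [sin 135°, cos 135°]] ≈ [[-0.707107, -0.707107], [0.707107, -0.707107]]
[[-0.707107, -0.707107], [0.707107, -0.707107]] × [0, 2]ᵀ ≈ [-1.4142, -1.4142]ᵀ
Result: (-1.4142, -1.4142)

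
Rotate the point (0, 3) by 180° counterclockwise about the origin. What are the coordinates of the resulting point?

Rotation matrix for 180°: [[cos 180°, -sin 180°], [sin 180°, cos 180°]] = [[-1, 0], [0, -1]]
[[-1, 0], [0, -1]] × [0, 3]ᵀ = [0, -3]ᵀ
Result: (0, -3)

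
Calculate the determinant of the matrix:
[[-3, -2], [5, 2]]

For a 2×2 matrix [[a, b], [c, d]], det = ad - bc
det = (-3)(2) - (-2)(5) = -6 - -10 = 4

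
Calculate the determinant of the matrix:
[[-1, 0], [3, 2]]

For a 2×2 matrix [[a, b], [c, d]], det = ad - bc
det = (-1)(2) - (0)(3) = -2 - 0 = -2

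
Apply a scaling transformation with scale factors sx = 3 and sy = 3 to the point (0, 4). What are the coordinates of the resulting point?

Scaling matrix:
[[3, 0], [0, 3]]
Result: (0 × 3, 4 × 3) = (0, 12)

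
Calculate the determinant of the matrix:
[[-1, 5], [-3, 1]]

For a 2×2 matrix [[a, b], [c, d]], det = ad - bc
det = (-1)(1) - (5)(-3) = -1 - -15 = 14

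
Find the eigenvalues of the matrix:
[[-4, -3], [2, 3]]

Characteristic equation: det(A - λI) = 0
λ² - (trace)λ + (det) = 0
trace = -4 + 3 = -1, det = (-4)(3) - (-3)(2) = -6
λ² - (-1)λ + (-6) = 0
λ = (-1 ± √((-1)² - 4·(-6))) / 2 = (-1 ± √25) / 2
Solving: λ = -3, 2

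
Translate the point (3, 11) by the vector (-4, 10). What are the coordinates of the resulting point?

Translation by (-4, 10) (homogeneous matrix [[1, 0, -4], [0, 1, 10], [0, 0, 1]]):
x' = 3 + -4 = -1
y' = 11 + 10 = 21
Result: (-1, 21)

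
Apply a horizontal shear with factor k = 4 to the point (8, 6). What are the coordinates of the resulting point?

Shear matrix for horizontal shear with factor k = 4:
[[1, 4], [0, 1]]
Result: (8, 6) → (32, 6)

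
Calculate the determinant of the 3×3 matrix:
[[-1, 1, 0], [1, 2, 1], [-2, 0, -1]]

Expansion along first row:
det = -1·det([[2,1],[0,-1]]) - 1·det([[1,1],[-2,-1]]) + 0·det([[1,2],[-2,0]])
    = -1·(2·-1 - 1·0) - 1·(1·-1 - 1·-2) + 0·(1·0 - 2·-2)
    = -1·-2 - 1·1 + 0·4
    = 2 + -1 + 0 = 1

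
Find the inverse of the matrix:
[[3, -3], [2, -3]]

For [[a,b],[c,d]], inverse = (1/det)·[[d,-b],[-c,a]]
det = (3)(-3) - (-3)(2) = -9 - -6 = -3
Inverse = (1/-3)·[[-3, 3], [-2, 3]]
= [[1, -1], [2/3, -1]]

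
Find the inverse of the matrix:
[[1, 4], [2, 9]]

For [[a,b],[c,d]], inverse = (1/det)·[[d,-b],[-c,a]]
det = (1)(9) - (4)(2) = 9 - 8 = 1
Inverse = [[9, -4], [-2, 1]]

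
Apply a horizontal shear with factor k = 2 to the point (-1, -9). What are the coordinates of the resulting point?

Shear matrix for horizontal shear with factor k = 2:
[[1, 2], [0, 1]]
Result: (-1, -9) → (-19, -9)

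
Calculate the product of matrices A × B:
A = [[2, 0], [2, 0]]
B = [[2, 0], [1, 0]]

Matrix multiplication:
C[0][0] = 2×2 + 0×1 = 4
C[0][1] = 2×0 + 0×0 = 0
C[1][0] = 2×2 + 0×1 = 4
C[1][1] = 2×0 + 0×0 = 0
Result: [[4, 0], [4, 0]]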